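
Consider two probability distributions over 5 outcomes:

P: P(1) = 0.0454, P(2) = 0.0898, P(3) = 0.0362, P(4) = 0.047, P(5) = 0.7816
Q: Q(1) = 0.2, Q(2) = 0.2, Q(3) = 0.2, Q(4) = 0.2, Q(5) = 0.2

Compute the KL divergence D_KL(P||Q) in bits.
1.1486 bits

D_KL(P||Q) = Σ P(x) log₂(P(x)/Q(x))

Computing term by term:
  P(1)·log₂(P(1)/Q(1)) = 0.0454·log₂(0.0454/0.2) = -0.09712
  P(2)·log₂(P(2)/Q(2)) = 0.0898·log₂(0.0898/0.2) = -0.10374
  P(3)·log₂(P(3)/Q(3)) = 0.0362·log₂(0.0362/0.2) = -0.08927
  P(4)·log₂(P(4)/Q(4)) = 0.047·log₂(0.047/0.2) = -0.09820
  P(5)·log₂(P(5)/Q(5)) = 0.7816·log₂(0.7816/0.2) = 1.53696

D_KL(P||Q) = -0.09712 - 0.10374 - 0.08927 - 0.09820 + 1.53696 = 1.14863 ≈ 1.1486 bits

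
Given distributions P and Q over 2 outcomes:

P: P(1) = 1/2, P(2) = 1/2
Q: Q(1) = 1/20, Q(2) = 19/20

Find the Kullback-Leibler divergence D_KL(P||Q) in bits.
1.1980 bits

D_KL(P||Q) = Σ P(x) log₂(P(x)/Q(x))

Computing term by term:
  P(1)·log₂(P(1)/Q(1)) = (1/2)·log₂((1/2)/(1/20)) = 1.66096
  P(2)·log₂(P(2)/Q(2)) = (1/2)·log₂((1/2)/(19/20)) = -0.46300

D_KL(P||Q) = 1.66096 - 0.46300 = 1.19796 ≈ 1.1980 bits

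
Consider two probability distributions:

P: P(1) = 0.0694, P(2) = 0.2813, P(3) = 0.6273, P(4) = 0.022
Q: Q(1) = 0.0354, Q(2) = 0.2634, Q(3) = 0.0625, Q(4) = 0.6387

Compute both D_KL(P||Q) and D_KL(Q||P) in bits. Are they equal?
D_KL(P||Q) = 2.0743 bits, D_KL(Q||P) = 2.8365 bits. No, they are not equal.

D_KL(P||Q) = Σ P(x) log₂(P(x)/Q(x))

Computing term by term:
  P(1)·log₂(P(1)/Q(1)) = 0.0694·log₂(0.0694/0.0354) = 0.06740
  P(2)·log₂(P(2)/Q(2)) = 0.2813·log₂(0.2813/0.2634) = 0.02668
  P(3)·log₂(P(3)/Q(3)) = 0.6273·log₂(0.6273/0.0625) = 2.08717
  P(4)·log₂(P(4)/Q(4)) = 0.022·log₂(0.022/0.6387) = -0.10691

D_KL(P||Q) = 0.06740 + 0.02668 + 2.08717 - 0.10691 = 2.07434 ≈ 2.0743 bits

D_KL(Q||P) = Σ Q(x) log₂(Q(x)/P(x))

Computing term by term:
  Q(1)·log₂(Q(1)/P(1)) = 0.0354·log₂(0.0354/0.0694) = -0.03438
  Q(2)·log₂(Q(2)/P(2)) = 0.2634·log₂(0.2634/0.2813) = -0.02498
  Q(3)·log₂(Q(3)/P(3)) = 0.0625·log₂(0.0625/0.6273) = -0.20795
  Q(4)·log₂(Q(4)/P(4)) = 0.6387·log₂(0.6387/0.022) = 3.10380

D_KL(Q||P) = -0.03438 - 0.02498 - 0.20795 + 3.10380 = 2.83649 ≈ 2.8365 bits

These are NOT equal (difference: 0.7622 bits). KL divergence is asymmetric: D_KL(P||Q) ≠ D_KL(Q||P) in general.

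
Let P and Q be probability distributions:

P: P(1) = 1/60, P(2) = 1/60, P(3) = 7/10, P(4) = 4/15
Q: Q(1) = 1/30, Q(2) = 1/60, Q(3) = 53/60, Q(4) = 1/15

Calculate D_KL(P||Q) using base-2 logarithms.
0.2817 bits

D_KL(P||Q) = Σ P(x) log₂(P(x)/Q(x))

Computing term by term:
  P(1)·log₂(P(1)/Q(1)) = (1/60)·log₂((1/60)/(1/30)) = -0.01667
  P(2)·log₂(P(2)/Q(2)) = (1/60)·log₂((1/60)/(1/60)) = 0.00000
  P(3)·log₂(P(3)/Q(3)) = (7/10)·log₂((7/10)/(53/60)) = -0.23492
  P(4)·log₂(P(4)/Q(4)) = (4/15)·log₂((4/15)/(1/15)) = 0.53333

D_KL(P||Q) = -0.01667 + 0.00000 - 0.23492 + 0.53333 = 0.28174 ≈ 0.2817 bits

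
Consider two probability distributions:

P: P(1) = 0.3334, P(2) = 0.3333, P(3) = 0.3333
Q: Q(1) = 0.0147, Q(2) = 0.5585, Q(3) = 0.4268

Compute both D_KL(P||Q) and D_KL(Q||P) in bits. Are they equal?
D_KL(P||Q) = 1.1343 bits, D_KL(Q||P) = 0.5020 bits. No, they are not equal.

D_KL(P||Q) = Σ P(x) log₂(P(x)/Q(x))

Computing term by term:
  P(1)·log₂(P(1)/Q(1)) = 0.3334·log₂(0.3334/0.0147) = 1.50142
  P(2)·log₂(P(2)/Q(2)) = 0.3333·log₂(0.3333/0.5585) = -0.24822
  P(3)·log₂(P(3)/Q(3)) = 0.3333·log₂(0.3333/0.4268) = -0.11890

D_KL(P||Q) = 1.50142 - 0.24822 - 0.11890 = 1.13430 ≈ 1.1343 bits

D_KL(Q||P) = Σ Q(x) log₂(Q(x)/P(x))

Computing term by term:
  Q(1)·log₂(Q(1)/P(1)) = 0.0147·log₂(0.0147/0.3334) = -0.06620
  Q(2)·log₂(Q(2)/P(2)) = 0.5585·log₂(0.5585/0.3333) = 0.41594
  Q(3)·log₂(Q(3)/P(3)) = 0.4268·log₂(0.4268/0.3333) = 0.15226

D_KL(Q||P) = -0.06620 + 0.41594 + 0.15226 = 0.50200 ≈ 0.5020 bits

These are NOT equal (difference: 0.6323 bits). KL divergence is asymmetric: D_KL(P||Q) ≠ D_KL(Q||P) in general.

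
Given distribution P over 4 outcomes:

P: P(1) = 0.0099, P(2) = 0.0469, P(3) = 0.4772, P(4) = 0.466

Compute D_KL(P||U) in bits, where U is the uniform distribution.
0.7044 bits

U(i) = 1/4 for all i

D_KL(P||U) = Σ P(x) log₂(P(x) / (1/4))
           = Σ P(x) log₂(P(x)) + log₂(4)
           = log₂(4) - H(P)

H(P) = -Σ P(x) log₂(P(x)):
  -P(1)·log₂(P(1)) = -(0.0099)·log₂(0.0099) = 0.06592
  -P(2)·log₂(P(2)) = -(0.0469)·log₂(0.0469) = 0.20703
  -P(3)·log₂(P(3)) = -(0.4772)·log₂(0.4772) = 0.50933
  -P(4)·log₂(P(4)) = -(0.466)·log₂(0.466) = 0.51334
H(P) = 0.06592 + 0.20703 + 0.50933 + 0.51334 = 1.29562 bits

log₂(4) = 2.00000 bits

D_KL(P||U) = 2.00000 - 1.29562 = 0.70438 ≈ 0.7044 bits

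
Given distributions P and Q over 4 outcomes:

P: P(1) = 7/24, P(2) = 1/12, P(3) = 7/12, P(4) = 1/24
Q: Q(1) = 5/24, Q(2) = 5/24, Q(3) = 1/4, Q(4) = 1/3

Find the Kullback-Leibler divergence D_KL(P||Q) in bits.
0.6195 bits

D_KL(P||Q) = Σ P(x) log₂(P(x)/Q(x))

Computing term by term:
  P(1)·log₂(P(1)/Q(1)) = (7/24)·log₂((7/24)/(5/24)) = 0.14158
  P(2)·log₂(P(2)/Q(2)) = (1/12)·log₂((1/12)/(5/24)) = -0.11016
  P(3)·log₂(P(3)/Q(3)) = (7/12)·log₂((7/12)/(1/4)) = 0.71306
  P(4)·log₂(P(4)/Q(4)) = (1/24)·log₂((1/24)/(1/3)) = -0.12500

D_KL(P||Q) = 0.14158 - 0.11016 + 0.71306 - 0.12500 = 0.61948 ≈ 0.6195 bits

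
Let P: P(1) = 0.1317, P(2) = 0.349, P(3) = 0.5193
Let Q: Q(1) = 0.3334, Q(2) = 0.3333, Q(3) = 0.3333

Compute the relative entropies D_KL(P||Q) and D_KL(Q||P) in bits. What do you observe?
D_KL(P||Q) = 0.1789 bits, D_KL(Q||P) = 0.2114 bits. The two directions give different values (D_KL(Q||P) exceeds D_KL(P||Q) by 0.0325 bits): KL divergence is asymmetric.

D_KL(P||Q) = Σ P(x) log₂(P(x)/Q(x))

Computing term by term:
  P(1)·log₂(P(1)/Q(1)) = 0.1317·log₂(0.1317/0.3334) = -0.17648
  P(2)·log₂(P(2)/Q(2)) = 0.349·log₂(0.349/0.3333) = 0.02318
  P(3)·log₂(P(3)/Q(3)) = 0.5193·log₂(0.5193/0.3333) = 0.33222

D_KL(P||Q) = -0.17648 + 0.02318 + 0.33222 = 0.17892 ≈ 0.1789 bits

D_KL(Q||P) = Σ Q(x) log₂(Q(x)/P(x))

Computing term by term:
  Q(1)·log₂(Q(1)/P(1)) = 0.3334·log₂(0.3334/0.1317) = 0.44676
  Q(2)·log₂(Q(2)/P(2)) = 0.3333·log₂(0.3333/0.349) = -0.02213
  Q(3)·log₂(Q(3)/P(3)) = 0.3333·log₂(0.3333/0.5193) = -0.21323

D_KL(Q||P) = 0.44676 - 0.02213 - 0.21323 = 0.21140 ≈ 0.2114 bits

These are NOT equal (difference: 0.0325 bits). KL divergence is asymmetric: D_KL(P||Q) ≠ D_KL(Q||P) in general.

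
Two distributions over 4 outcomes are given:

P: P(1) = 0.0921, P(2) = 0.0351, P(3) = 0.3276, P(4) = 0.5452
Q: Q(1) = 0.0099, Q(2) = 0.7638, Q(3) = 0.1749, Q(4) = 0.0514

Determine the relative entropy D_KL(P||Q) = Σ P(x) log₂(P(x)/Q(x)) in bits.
2.2945 bits

D_KL(P||Q) = Σ P(x) log₂(P(x)/Q(x))

Computing term by term:
  P(1)·log₂(P(1)/Q(1)) = 0.0921·log₂(0.0921/0.0099) = 0.29635
  P(2)·log₂(P(2)/Q(2)) = 0.0351·log₂(0.0351/0.7638) = -0.15597
  P(3)·log₂(P(3)/Q(3)) = 0.3276·log₂(0.3276/0.1749) = 0.29661
  P(4)·log₂(P(4)/Q(4)) = 0.5452·log₂(0.5452/0.0514) = 1.85747

D_KL(P||Q) = 0.29635 - 0.15597 + 0.29661 + 1.85747 = 2.29446 ≈ 2.2945 bits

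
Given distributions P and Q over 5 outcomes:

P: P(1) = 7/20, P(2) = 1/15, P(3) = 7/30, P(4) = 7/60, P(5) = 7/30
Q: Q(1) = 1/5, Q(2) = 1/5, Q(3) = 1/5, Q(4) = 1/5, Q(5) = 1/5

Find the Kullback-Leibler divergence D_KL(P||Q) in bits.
0.1900 bits

D_KL(P||Q) = Σ P(x) log₂(P(x)/Q(x))

Computing term by term:
  P(1)·log₂(P(1)/Q(1)) = (7/20)·log₂((7/20)/(1/5)) = 0.28257
  P(2)·log₂(P(2)/Q(2)) = (1/15)·log₂((1/15)/(1/5)) = -0.10566
  P(3)·log₂(P(3)/Q(3)) = (7/30)·log₂((7/30)/(1/5)) = 0.05189
  P(4)·log₂(P(4)/Q(4)) = (7/60)·log₂((7/60)/(1/5)) = -0.09072
  P(5)·log₂(P(5)/Q(5)) = (7/30)·log₂((7/30)/(1/5)) = 0.05189

D_KL(P||Q) = 0.28257 - 0.10566 + 0.05189 - 0.09072 + 0.05189 = 0.18997 ≈ 0.1900 bits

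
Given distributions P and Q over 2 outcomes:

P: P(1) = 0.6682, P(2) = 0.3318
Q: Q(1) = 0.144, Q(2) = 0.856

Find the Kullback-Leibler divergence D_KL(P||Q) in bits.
1.0259 bits

D_KL(P||Q) = Σ P(x) log₂(P(x)/Q(x))

Computing term by term:
  P(1)·log₂(P(1)/Q(1)) = 0.6682·log₂(0.6682/0.144) = 1.47954
  P(2)·log₂(P(2)/Q(2)) = 0.3318·log₂(0.3318/0.856) = -0.45367

D_KL(P||Q) = 1.47954 - 0.45367 = 1.02587 ≈ 1.0259 bits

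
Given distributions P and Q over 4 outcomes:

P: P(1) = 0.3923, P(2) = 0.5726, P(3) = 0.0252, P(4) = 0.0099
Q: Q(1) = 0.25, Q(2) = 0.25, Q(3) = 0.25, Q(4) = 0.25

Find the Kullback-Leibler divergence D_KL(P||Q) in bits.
0.8101 bits

D_KL(P||Q) = Σ P(x) log₂(P(x)/Q(x))

Computing term by term:
  P(1)·log₂(P(1)/Q(1)) = 0.3923·log₂(0.3923/0.25) = 0.25501
  P(2)·log₂(P(2)/Q(2)) = 0.5726·log₂(0.5726/0.25) = 0.68460
  P(3)·log₂(P(3)/Q(3)) = 0.0252·log₂(0.0252/0.25) = -0.08342
  P(4)·log₂(P(4)/Q(4)) = 0.0099·log₂(0.0099/0.25) = -0.04612

D_KL(P||Q) = 0.25501 + 0.68460 - 0.08342 - 0.04612 = 0.81007 ≈ 0.8101 bits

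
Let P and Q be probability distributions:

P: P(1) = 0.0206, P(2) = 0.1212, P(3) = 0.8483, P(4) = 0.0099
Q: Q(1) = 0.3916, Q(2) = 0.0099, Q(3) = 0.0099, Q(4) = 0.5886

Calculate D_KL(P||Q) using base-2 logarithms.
5.7391 bits

D_KL(P||Q) = Σ P(x) log₂(P(x)/Q(x))

Computing term by term:
  P(1)·log₂(P(1)/Q(1)) = 0.0206·log₂(0.0206/0.3916) = -0.08752
  P(2)·log₂(P(2)/Q(2)) = 0.1212·log₂(0.1212/0.0099) = 0.43799
  P(3)·log₂(P(3)/Q(3)) = 0.8483·log₂(0.8483/0.0099) = 5.44694
  P(4)·log₂(P(4)/Q(4)) = 0.0099·log₂(0.0099/0.5886) = -0.05835

D_KL(P||Q) = -0.08752 + 0.43799 + 5.44694 - 0.05835 = 5.73906 ≈ 5.7391 bits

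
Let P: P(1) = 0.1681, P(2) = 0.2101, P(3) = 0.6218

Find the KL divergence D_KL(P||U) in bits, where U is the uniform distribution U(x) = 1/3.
0.2534 bits

U(i) = 1/3 for all i

D_KL(P||U) = Σ P(x) log₂(P(x) / (1/3))
           = Σ P(x) log₂(P(x)) + log₂(3)
           = log₂(3) - H(P)

H(P) = -Σ P(x) log₂(P(x)):
  -P(1)·log₂(P(1)) = -(0.1681)·log₂(0.1681) = 0.43246
  -P(2)·log₂(P(2)) = -(0.2101)·log₂(0.2101) = 0.47290
  -P(3)·log₂(P(3)) = -(0.6218)·log₂(0.6218) = 0.42623
H(P) = 0.43246 + 0.47290 + 0.42623 = 1.33159 bits

log₂(3) = 1.58496 bits

D_KL(P||U) = 1.58496 - 1.33159 = 0.25337 ≈ 0.2534 bits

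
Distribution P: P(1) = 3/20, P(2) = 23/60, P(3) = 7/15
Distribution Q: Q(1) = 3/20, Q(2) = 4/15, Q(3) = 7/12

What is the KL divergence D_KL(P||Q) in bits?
0.0505 bits

D_KL(P||Q) = Σ P(x) log₂(P(x)/Q(x))

Computing term by term:
  P(1)·log₂(P(1)/Q(1)) = (3/20)·log₂((3/20)/(3/20)) = 0.00000
  P(2)·log₂(P(2)/Q(2)) = (23/60)·log₂((23/60)/(4/15)) = 0.20070
  P(3)·log₂(P(3)/Q(3)) = (7/15)·log₂((7/15)/(7/12)) = -0.15023

D_KL(P||Q) = 0.00000 + 0.20070 - 0.15023 = 0.05047 ≈ 0.0505 bits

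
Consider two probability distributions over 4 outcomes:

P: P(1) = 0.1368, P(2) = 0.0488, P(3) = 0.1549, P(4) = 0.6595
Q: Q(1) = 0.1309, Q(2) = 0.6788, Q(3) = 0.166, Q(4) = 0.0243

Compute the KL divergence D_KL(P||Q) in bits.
2.9487 bits

D_KL(P||Q) = Σ P(x) log₂(P(x)/Q(x))

Computing term by term:
  P(1)·log₂(P(1)/Q(1)) = 0.1368·log₂(0.1368/0.1309) = 0.00870
  P(2)·log₂(P(2)/Q(2)) = 0.0488·log₂(0.0488/0.6788) = -0.18534
  P(3)·log₂(P(3)/Q(3)) = 0.1549·log₂(0.1549/0.166) = -0.01547
  P(4)·log₂(P(4)/Q(4)) = 0.6595·log₂(0.6595/0.0243) = 3.14077

D_KL(P||Q) = 0.00870 - 0.18534 - 0.01547 + 3.14077 = 2.94866 ≈ 2.9487 bits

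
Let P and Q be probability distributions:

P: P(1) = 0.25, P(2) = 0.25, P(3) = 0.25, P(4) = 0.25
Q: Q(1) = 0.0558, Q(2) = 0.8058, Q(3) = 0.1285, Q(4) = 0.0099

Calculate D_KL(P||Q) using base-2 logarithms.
1.5234 bits

D_KL(P||Q) = Σ P(x) log₂(P(x)/Q(x))

Computing term by term:
  P(1)·log₂(P(1)/Q(1)) = 0.25·log₂(0.25/0.0558) = 0.54090
  P(2)·log₂(P(2)/Q(2)) = 0.25·log₂(0.25/0.8058) = -0.42212
  P(3)·log₂(P(3)/Q(3)) = 0.25·log₂(0.25/0.1285) = 0.24004
  P(4)·log₂(P(4)/Q(4)) = 0.25·log₂(0.25/0.0099) = 1.16459

D_KL(P||Q) = 0.54090 - 0.42212 + 0.24004 + 1.16459 = 1.52341 ≈ 1.5234 bits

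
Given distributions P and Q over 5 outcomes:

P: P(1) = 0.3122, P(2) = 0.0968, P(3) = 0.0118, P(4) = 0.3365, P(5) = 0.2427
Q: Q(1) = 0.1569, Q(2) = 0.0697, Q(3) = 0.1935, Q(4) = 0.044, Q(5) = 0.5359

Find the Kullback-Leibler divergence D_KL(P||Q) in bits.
1.0184 bits

D_KL(P||Q) = Σ P(x) log₂(P(x)/Q(x))

Computing term by term:
  P(1)·log₂(P(1)/Q(1)) = 0.3122·log₂(0.3122/0.1569) = 0.30990
  P(2)·log₂(P(2)/Q(2)) = 0.0968·log₂(0.0968/0.0697) = 0.04587
  P(3)·log₂(P(3)/Q(3)) = 0.0118·log₂(0.0118/0.1935) = -0.04762
  P(4)·log₂(P(4)/Q(4)) = 0.3365·log₂(0.3365/0.044) = 0.98764
  P(5)·log₂(P(5)/Q(5)) = 0.2427·log₂(0.2427/0.5359) = -0.27736

D_KL(P||Q) = 0.30990 + 0.04587 - 0.04762 + 0.98764 - 0.27736 = 1.01843 ≈ 1.0184 bits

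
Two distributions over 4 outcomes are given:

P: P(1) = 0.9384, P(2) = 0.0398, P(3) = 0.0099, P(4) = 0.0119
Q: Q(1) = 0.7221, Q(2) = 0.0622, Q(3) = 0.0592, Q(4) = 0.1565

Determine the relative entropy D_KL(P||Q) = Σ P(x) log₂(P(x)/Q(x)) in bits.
0.2593 bits

D_KL(P||Q) = Σ P(x) log₂(P(x)/Q(x))

Computing term by term:
  P(1)·log₂(P(1)/Q(1)) = 0.9384·log₂(0.9384/0.7221) = 0.35472
  P(2)·log₂(P(2)/Q(2)) = 0.0398·log₂(0.0398/0.0622) = -0.02564
  P(3)·log₂(P(3)/Q(3)) = 0.0099·log₂(0.0099/0.0592) = -0.02554
  P(4)·log₂(P(4)/Q(4)) = 0.0119·log₂(0.0119/0.1565) = -0.04423

D_KL(P||Q) = 0.35472 - 0.02564 - 0.02554 - 0.04423 = 0.25931 ≈ 0.2593 bits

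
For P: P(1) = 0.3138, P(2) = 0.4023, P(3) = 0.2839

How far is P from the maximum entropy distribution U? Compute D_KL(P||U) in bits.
0.0161 bits

U(i) = 1/3 for all i

D_KL(P||U) = Σ P(x) log₂(P(x) / (1/3))
           = Σ P(x) log₂(P(x)) + log₂(3)
           = log₂(3) - H(P)

H(P) = -Σ P(x) log₂(P(x)):
  -P(1)·log₂(P(1)) = -(0.3138)·log₂(0.3138) = 0.52470
  -P(2)·log₂(P(2)) = -(0.4023)·log₂(0.4023) = 0.52848
  -P(3)·log₂(P(3)) = -(0.2839)·log₂(0.2839) = 0.51572
H(P) = 0.52470 + 0.52848 + 0.51572 = 1.56890 bits

log₂(3) = 1.58496 bits

D_KL(P||U) = 1.58496 - 1.56890 = 0.01606 ≈ 0.0161 bits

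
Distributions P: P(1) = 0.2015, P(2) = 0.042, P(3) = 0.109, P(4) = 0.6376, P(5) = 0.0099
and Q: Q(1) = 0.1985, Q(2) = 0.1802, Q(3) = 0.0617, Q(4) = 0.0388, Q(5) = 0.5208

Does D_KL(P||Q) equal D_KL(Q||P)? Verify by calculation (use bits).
D_KL(P||Q) = 2.5240 bits, D_KL(Q||P) = 3.1445 bits. No — D_KL(P||Q) ≠ D_KL(Q||P) for this pair.

D_KL(P||Q) = Σ P(x) log₂(P(x)/Q(x))

Computing term by term:
  P(1)·log₂(P(1)/Q(1)) = 0.2015·log₂(0.2015/0.1985) = 0.00436
  P(2)·log₂(P(2)/Q(2)) = 0.042·log₂(0.042/0.1802) = -0.08825
  P(3)·log₂(P(3)/Q(3)) = 0.109·log₂(0.109/0.0617) = 0.08949
  P(4)·log₂(P(4)/Q(4)) = 0.6376·log₂(0.6376/0.0388) = 2.57496
  P(5)·log₂(P(5)/Q(5)) = 0.0099·log₂(0.0099/0.5208) = -0.05660

D_KL(P||Q) = 0.00436 - 0.08825 + 0.08949 + 2.57496 - 0.05660 = 2.52396 ≈ 2.5240 bits

D_KL(Q||P) = Σ Q(x) log₂(Q(x)/P(x))

Computing term by term:
  Q(1)·log₂(Q(1)/P(1)) = 0.1985·log₂(0.1985/0.2015) = -0.00430
  Q(2)·log₂(Q(2)/P(2)) = 0.1802·log₂(0.1802/0.042) = 0.37863
  Q(3)·log₂(Q(3)/P(3)) = 0.0617·log₂(0.0617/0.109) = -0.05065
  Q(4)·log₂(Q(4)/P(4)) = 0.0388·log₂(0.0388/0.6376) = -0.15669
  Q(5)·log₂(Q(5)/P(5)) = 0.5208·log₂(0.5208/0.0099) = 2.97750

D_KL(Q||P) = -0.00430 + 0.37863 - 0.05065 - 0.15669 + 2.97750 = 3.14449 ≈ 3.1445 bits

These are NOT equal (difference: 0.6205 bits). KL divergence is asymmetric: D_KL(P||Q) ≠ D_KL(Q||P) in general.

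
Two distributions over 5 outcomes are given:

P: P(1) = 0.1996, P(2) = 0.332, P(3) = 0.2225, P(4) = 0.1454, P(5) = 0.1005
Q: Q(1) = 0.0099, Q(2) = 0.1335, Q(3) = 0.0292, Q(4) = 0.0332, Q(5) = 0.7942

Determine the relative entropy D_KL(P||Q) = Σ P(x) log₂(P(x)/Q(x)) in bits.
1.9633 bits

D_KL(P||Q) = Σ P(x) log₂(P(x)/Q(x))

Computing term by term:
  P(1)·log₂(P(1)/Q(1)) = 0.1996·log₂(0.1996/0.0099) = 0.86497
  P(2)·log₂(P(2)/Q(2)) = 0.332·log₂(0.332/0.1335) = 0.43636
  P(3)·log₂(P(3)/Q(3)) = 0.2225·log₂(0.2225/0.0292) = 0.65187
  P(4)·log₂(P(4)/Q(4)) = 0.1454·log₂(0.1454/0.0332) = 0.30981
  P(5)·log₂(P(5)/Q(5)) = 0.1005·log₂(0.1005/0.7942) = -0.29972

D_KL(P||Q) = 0.86497 + 0.43636 + 0.65187 + 0.30981 - 0.29972 = 1.96329 ≈ 1.9633 bits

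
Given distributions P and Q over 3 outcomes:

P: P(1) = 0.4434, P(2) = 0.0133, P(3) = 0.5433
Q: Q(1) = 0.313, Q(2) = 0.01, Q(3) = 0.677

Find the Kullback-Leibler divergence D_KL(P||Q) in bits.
0.0558 bits

D_KL(P||Q) = Σ P(x) log₂(P(x)/Q(x))

Computing term by term:
  P(1)·log₂(P(1)/Q(1)) = 0.4434·log₂(0.4434/0.313) = 0.22278
  P(2)·log₂(P(2)/Q(2)) = 0.0133·log₂(0.0133/0.01) = 0.00547
  P(3)·log₂(P(3)/Q(3)) = 0.5433·log₂(0.5433/0.677) = -0.17245

D_KL(P||Q) = 0.22278 + 0.00547 - 0.17245 = 0.05580 ≈ 0.0558 bits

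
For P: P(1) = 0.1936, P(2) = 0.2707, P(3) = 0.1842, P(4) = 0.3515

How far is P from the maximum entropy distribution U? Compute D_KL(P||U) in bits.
0.0513 bits

U(i) = 1/4 for all i

D_KL(P||U) = Σ P(x) log₂(P(x) / (1/4))
           = Σ P(x) log₂(P(x)) + log₂(4)
           = log₂(4) - H(P)

H(P) = -Σ P(x) log₂(P(x)):
  -P(1)·log₂(P(1)) = -(0.1936)·log₂(0.1936) = 0.45861
  -P(2)·log₂(P(2)) = -(0.2707)·log₂(0.2707) = 0.51033
  -P(3)·log₂(P(3)) = -(0.1842)·log₂(0.1842) = 0.44957
  -P(4)·log₂(P(4)) = -(0.3515)·log₂(0.3515) = 0.53020
H(P) = 0.45861 + 0.51033 + 0.44957 + 0.53020 = 1.94871 bits

log₂(4) = 2.00000 bits

D_KL(P||U) = 2.00000 - 1.94871 = 0.05129 ≈ 0.0513 bits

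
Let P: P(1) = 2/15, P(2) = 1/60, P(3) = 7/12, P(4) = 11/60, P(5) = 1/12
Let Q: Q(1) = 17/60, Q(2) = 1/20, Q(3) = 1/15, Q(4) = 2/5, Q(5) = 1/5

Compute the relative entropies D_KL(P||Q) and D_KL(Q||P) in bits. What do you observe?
D_KL(P||Q) = 1.3424 bits, D_KL(Q||P) = 0.8816 bits. The two directions give different values (D_KL(P||Q) exceeds D_KL(Q||P) by 0.4608 bits): KL divergence is asymmetric.

D_KL(P||Q) = Σ P(x) log₂(P(x)/Q(x))

Computing term by term:
  P(1)·log₂(P(1)/Q(1)) = (2/15)·log₂((2/15)/(17/60)) = -0.14500
  P(2)·log₂(P(2)/Q(2)) = (1/60)·log₂((1/60)/(1/20)) = -0.02642
  P(3)·log₂(P(3)/Q(3)) = (7/12)·log₂((7/12)/(1/15)) = 1.82542
  P(4)·log₂(P(4)/Q(4)) = (11/60)·log₂((11/60)/(2/5)) = -0.20635
  P(5)·log₂(P(5)/Q(5)) = (1/12)·log₂((1/12)/(1/5)) = -0.10525

D_KL(P||Q) = -0.14500 - 0.02642 + 1.82542 - 0.20635 - 0.10525 = 1.34240 ≈ 1.3424 bits

D_KL(Q||P) = Σ Q(x) log₂(Q(x)/P(x))

Computing term by term:
  Q(1)·log₂(Q(1)/P(1)) = (17/60)·log₂((17/60)/(2/15)) = 0.30811
  Q(2)·log₂(Q(2)/P(2)) = (1/20)·log₂((1/20)/(1/60)) = 0.07925
  Q(3)·log₂(Q(3)/P(3)) = (1/15)·log₂((1/15)/(7/12)) = -0.20862
  Q(4)·log₂(Q(4)/P(4)) = (2/5)·log₂((2/5)/(11/60)) = 0.45021
  Q(5)·log₂(Q(5)/P(5)) = (1/5)·log₂((1/5)/(1/12)) = 0.25261

D_KL(Q||P) = 0.30811 + 0.07925 - 0.20862 + 0.45021 + 0.25261 = 0.88156 ≈ 0.8816 bits

These are NOT equal (difference: 0.4608 bits). KL divergence is asymmetric: D_KL(P||Q) ≠ D_KL(Q||P) in general.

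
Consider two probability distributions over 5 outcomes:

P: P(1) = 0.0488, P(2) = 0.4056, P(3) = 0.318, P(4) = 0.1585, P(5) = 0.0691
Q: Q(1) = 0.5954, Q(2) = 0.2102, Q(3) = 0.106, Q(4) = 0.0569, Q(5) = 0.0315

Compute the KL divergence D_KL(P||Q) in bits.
1.0251 bits

D_KL(P||Q) = Σ P(x) log₂(P(x)/Q(x))

Computing term by term:
  P(1)·log₂(P(1)/Q(1)) = 0.0488·log₂(0.0488/0.5954) = -0.17611
  P(2)·log₂(P(2)/Q(2)) = 0.4056·log₂(0.4056/0.2102) = 0.38463
  P(3)·log₂(P(3)/Q(3)) = 0.318·log₂(0.318/0.106) = 0.50402
  P(4)·log₂(P(4)/Q(4)) = 0.1585·log₂(0.1585/0.0569) = 0.23426
  P(5)·log₂(P(5)/Q(5)) = 0.0691·log₂(0.0691/0.0315) = 0.07831

D_KL(P||Q) = -0.17611 + 0.38463 + 0.50402 + 0.23426 + 0.07831 = 1.02511 ≈ 1.0251 bits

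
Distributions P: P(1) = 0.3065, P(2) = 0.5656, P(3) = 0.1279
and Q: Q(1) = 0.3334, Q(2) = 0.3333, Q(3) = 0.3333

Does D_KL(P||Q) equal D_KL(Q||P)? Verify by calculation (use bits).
D_KL(P||Q) = 0.2176 bits, D_KL(Q||P) = 0.2467 bits. No — D_KL(P||Q) ≠ D_KL(Q||P) for this pair.

D_KL(P||Q) = Σ P(x) log₂(P(x)/Q(x))

Computing term by term:
  P(1)·log₂(P(1)/Q(1)) = 0.3065·log₂(0.3065/0.3334) = -0.03720
  P(2)·log₂(P(2)/Q(2)) = 0.5656·log₂(0.5656/0.3333) = 0.43153
  P(3)·log₂(P(3)/Q(3)) = 0.1279·log₂(0.1279/0.3333) = -0.17673

D_KL(P||Q) = -0.03720 + 0.43153 - 0.17673 = 0.21760 ≈ 0.2176 bits

D_KL(Q||P) = Σ Q(x) log₂(Q(x)/P(x))

Computing term by term:
  Q(1)·log₂(Q(1)/P(1)) = 0.3334·log₂(0.3334/0.3065) = 0.04046
  Q(2)·log₂(Q(2)/P(2)) = 0.3333·log₂(0.3333/0.5656) = -0.25429
  Q(3)·log₂(Q(3)/P(3)) = 0.3333·log₂(0.3333/0.1279) = 0.46056

D_KL(Q||P) = 0.04046 - 0.25429 + 0.46056 = 0.24673 ≈ 0.2467 bits

These are NOT equal (difference: 0.0291 bits). KL divergence is asymmetric: D_KL(P||Q) ≠ D_KL(Q||P) in general.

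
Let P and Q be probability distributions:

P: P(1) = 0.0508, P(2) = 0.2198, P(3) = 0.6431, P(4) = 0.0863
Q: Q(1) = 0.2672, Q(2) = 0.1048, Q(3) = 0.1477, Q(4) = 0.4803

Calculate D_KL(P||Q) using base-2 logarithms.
1.2644 bits

D_KL(P||Q) = Σ P(x) log₂(P(x)/Q(x))

Computing term by term:
  P(1)·log₂(P(1)/Q(1)) = 0.0508·log₂(0.0508/0.2672) = -0.12167
  P(2)·log₂(P(2)/Q(2)) = 0.2198·log₂(0.2198/0.1048) = 0.23487
  P(3)·log₂(P(3)/Q(3)) = 0.6431·log₂(0.6431/0.1477) = 1.36490
  P(4)·log₂(P(4)/Q(4)) = 0.0863·log₂(0.0863/0.4803) = -0.21372

D_KL(P||Q) = -0.12167 + 0.23487 + 1.36490 - 0.21372 = 1.26438 ≈ 1.2644 bits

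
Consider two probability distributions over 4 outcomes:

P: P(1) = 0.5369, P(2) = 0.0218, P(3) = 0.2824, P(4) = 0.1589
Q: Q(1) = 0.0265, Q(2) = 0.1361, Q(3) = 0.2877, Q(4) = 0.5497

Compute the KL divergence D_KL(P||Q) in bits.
1.9808 bits

D_KL(P||Q) = Σ P(x) log₂(P(x)/Q(x))

Computing term by term:
  P(1)·log₂(P(1)/Q(1)) = 0.5369·log₂(0.5369/0.0265) = 2.33046
  P(2)·log₂(P(2)/Q(2)) = 0.0218·log₂(0.0218/0.1361) = -0.05760
  P(3)·log₂(P(3)/Q(3)) = 0.2824·log₂(0.2824/0.2877) = -0.00758
  P(4)·log₂(P(4)/Q(4)) = 0.1589·log₂(0.1589/0.5497) = -0.28451

D_KL(P||Q) = 2.33046 - 0.05760 - 0.00758 - 0.28451 = 1.98077 ≈ 1.9808 bits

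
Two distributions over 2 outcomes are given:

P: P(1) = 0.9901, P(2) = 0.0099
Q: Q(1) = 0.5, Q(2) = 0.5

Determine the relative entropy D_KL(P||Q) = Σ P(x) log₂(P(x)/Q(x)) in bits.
0.9199 bits

D_KL(P||Q) = Σ P(x) log₂(P(x)/Q(x))

Computing term by term:
  P(1)·log₂(P(1)/Q(1)) = 0.9901·log₂(0.9901/0.5) = 0.97589
  P(2)·log₂(P(2)/Q(2)) = 0.0099·log₂(0.0099/0.5) = -0.05602

D_KL(P||Q) = 0.97589 - 0.05602 = 0.91987 ≈ 0.9199 bits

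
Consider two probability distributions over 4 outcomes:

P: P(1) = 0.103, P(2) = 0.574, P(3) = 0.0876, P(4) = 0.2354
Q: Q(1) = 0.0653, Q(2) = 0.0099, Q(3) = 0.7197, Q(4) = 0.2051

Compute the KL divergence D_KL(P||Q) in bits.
3.2105 bits

D_KL(P||Q) = Σ P(x) log₂(P(x)/Q(x))

Computing term by term:
  P(1)·log₂(P(1)/Q(1)) = 0.103·log₂(0.103/0.0653) = 0.06772
  P(2)·log₂(P(2)/Q(2)) = 0.574·log₂(0.574/0.0099) = 3.36219
  P(3)·log₂(P(3)/Q(3)) = 0.0876·log₂(0.0876/0.7197) = -0.26616
  P(4)·log₂(P(4)/Q(4)) = 0.2354·log₂(0.2354/0.2051) = 0.04679

D_KL(P||Q) = 0.06772 + 3.36219 - 0.26616 + 0.04679 = 3.21054 ≈ 3.2105 bits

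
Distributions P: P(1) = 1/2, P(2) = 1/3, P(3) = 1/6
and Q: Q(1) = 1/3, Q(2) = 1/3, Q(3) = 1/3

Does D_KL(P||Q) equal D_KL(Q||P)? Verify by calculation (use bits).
D_KL(P||Q) = 0.1258 bits, D_KL(Q||P) = 0.1383 bits. No — D_KL(P||Q) ≠ D_KL(Q||P) for this pair.

D_KL(P||Q) = Σ P(x) log₂(P(x)/Q(x))

Computing term by term:
  P(1)·log₂(P(1)/Q(1)) = (1/2)·log₂((1/2)/(1/3)) = 0.29248
  P(2)·log₂(P(2)/Q(2)) = (1/3)·log₂((1/3)/(1/3)) = 0.00000
  P(3)·log₂(P(3)/Q(3)) = (1/6)·log₂((1/6)/(1/3)) = -0.16667

D_KL(P||Q) = 0.29248 + 0.00000 - 0.16667 = 0.12581 ≈ 0.1258 bits

D_KL(Q||P) = Σ Q(x) log₂(Q(x)/P(x))

Computing term by term:
  Q(1)·log₂(Q(1)/P(1)) = (1/3)·log₂((1/3)/(1/2)) = -0.19499
  Q(2)·log₂(Q(2)/P(2)) = (1/3)·log₂((1/3)/(1/3)) = 0.00000
  Q(3)·log₂(Q(3)/P(3)) = (1/3)·log₂((1/3)/(1/6)) = 0.33333

D_KL(Q||P) = -0.19499 + 0.00000 + 0.33333 = 0.13834 ≈ 0.1383 bits

These are NOT equal (difference: 0.0125 bits). KL divergence is asymmetric: D_KL(P||Q) ≠ D_KL(Q||P) in general.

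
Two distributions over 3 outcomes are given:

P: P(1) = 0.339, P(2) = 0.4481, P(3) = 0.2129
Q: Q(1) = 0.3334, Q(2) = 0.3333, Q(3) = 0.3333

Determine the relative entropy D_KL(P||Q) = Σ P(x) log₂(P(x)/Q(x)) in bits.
0.0618 bits

D_KL(P||Q) = Σ P(x) log₂(P(x)/Q(x))

Computing term by term:
  P(1)·log₂(P(1)/Q(1)) = 0.339·log₂(0.339/0.3334) = 0.00815
  P(2)·log₂(P(2)/Q(2)) = 0.4481·log₂(0.4481/0.3333) = 0.19134
  P(3)·log₂(P(3)/Q(3)) = 0.2129·log₂(0.2129/0.3333) = -0.13767

D_KL(P||Q) = 0.00815 + 0.19134 - 0.13767 = 0.06182 ≈ 0.0618 bits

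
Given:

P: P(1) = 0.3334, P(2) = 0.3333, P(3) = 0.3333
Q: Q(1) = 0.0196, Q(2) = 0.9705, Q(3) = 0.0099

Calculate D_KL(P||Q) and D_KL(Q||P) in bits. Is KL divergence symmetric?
D_KL(P||Q) = 2.5400 bits, D_KL(Q||P) = 1.3661 bits. No, KL divergence is not symmetric.

D_KL(P||Q) = Σ P(x) log₂(P(x)/Q(x))

Computing term by term:
  P(1)·log₂(P(1)/Q(1)) = 0.3334·log₂(0.3334/0.0196) = 1.36305
  P(2)·log₂(P(2)/Q(2)) = 0.3333·log₂(0.3333/0.9705) = -0.51392
  P(3)·log₂(P(3)/Q(3)) = 0.3333·log₂(0.3333/0.0099) = 1.69091

D_KL(P||Q) = 1.36305 - 0.51392 + 1.69091 = 2.54004 ≈ 2.5400 bits

D_KL(Q||P) = Σ Q(x) log₂(Q(x)/P(x))

Computing term by term:
  Q(1)·log₂(Q(1)/P(1)) = 0.0196·log₂(0.0196/0.3334) = -0.08013
  Q(2)·log₂(Q(2)/P(2)) = 0.9705·log₂(0.9705/0.3333) = 1.49642
  Q(3)·log₂(Q(3)/P(3)) = 0.0099·log₂(0.0099/0.3333) = -0.05023

D_KL(Q||P) = -0.08013 + 1.49642 - 0.05023 = 1.36606 ≈ 1.3661 bits

These are NOT equal (difference: 1.1739 bits). KL divergence is asymmetric: D_KL(P||Q) ≠ D_KL(Q||P) in general.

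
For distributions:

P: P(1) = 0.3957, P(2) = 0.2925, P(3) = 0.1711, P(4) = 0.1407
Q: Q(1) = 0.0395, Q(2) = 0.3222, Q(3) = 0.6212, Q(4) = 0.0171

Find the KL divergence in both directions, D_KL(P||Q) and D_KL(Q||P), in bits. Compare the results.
D_KL(P||Q) = 1.3842 bits, D_KL(Q||P) = 1.0172 bits. D_KL(P||Q) is larger than D_KL(Q||P) by 0.3670 bits; the two directions differ.

D_KL(P||Q) = Σ P(x) log₂(P(x)/Q(x))

Computing term by term:
  P(1)·log₂(P(1)/Q(1)) = 0.3957·log₂(0.3957/0.0395) = 1.31550
  P(2)·log₂(P(2)/Q(2)) = 0.2925·log₂(0.2925/0.3222) = -0.04081
  P(3)·log₂(P(3)/Q(3)) = 0.1711·log₂(0.1711/0.6212) = -0.31828
  P(4)·log₂(P(4)/Q(4)) = 0.1407·log₂(0.1407/0.0171) = 0.42781

D_KL(P||Q) = 1.31550 - 0.04081 - 0.31828 + 0.42781 = 1.38422 ≈ 1.3842 bits

D_KL(Q||P) = Σ Q(x) log₂(Q(x)/P(x))

Computing term by term:
  Q(1)·log₂(Q(1)/P(1)) = 0.0395·log₂(0.0395/0.3957) = -0.13132
  Q(2)·log₂(Q(2)/P(2)) = 0.3222·log₂(0.3222/0.2925) = 0.04495
  Q(3)·log₂(Q(3)/P(3)) = 0.6212·log₂(0.6212/0.1711) = 1.15557
  Q(4)·log₂(Q(4)/P(4)) = 0.0171·log₂(0.0171/0.1407) = -0.05199

D_KL(Q||P) = -0.13132 + 0.04495 + 1.15557 - 0.05199 = 1.01721 ≈ 1.0172 bits

These are NOT equal (difference: 0.3670 bits). KL divergence is asymmetric: D_KL(P||Q) ≠ D_KL(Q||P) in general.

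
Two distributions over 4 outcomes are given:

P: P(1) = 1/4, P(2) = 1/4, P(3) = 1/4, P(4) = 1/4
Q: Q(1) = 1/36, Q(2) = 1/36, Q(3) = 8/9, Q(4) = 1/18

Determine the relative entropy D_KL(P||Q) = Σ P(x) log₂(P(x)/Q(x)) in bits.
1.6699 bits

D_KL(P||Q) = Σ P(x) log₂(P(x)/Q(x))

Computing term by term:
  P(1)·log₂(P(1)/Q(1)) = (1/4)·log₂((1/4)/(1/36)) = 0.79248
  P(2)·log₂(P(2)/Q(2)) = (1/4)·log₂((1/4)/(1/36)) = 0.79248
  P(3)·log₂(P(3)/Q(3)) = (1/4)·log₂((1/4)/(8/9)) = -0.45752
  P(4)·log₂(P(4)/Q(4)) = (1/4)·log₂((1/4)/(1/18)) = 0.54248

D_KL(P||Q) = 0.79248 + 0.79248 - 0.45752 + 0.54248 = 1.66992 ≈ 1.6699 bits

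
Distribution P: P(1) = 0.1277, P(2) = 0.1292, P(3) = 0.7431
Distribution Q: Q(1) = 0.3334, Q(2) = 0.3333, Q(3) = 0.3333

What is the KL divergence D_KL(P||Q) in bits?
0.5061 bits

D_KL(P||Q) = Σ P(x) log₂(P(x)/Q(x))

Computing term by term:
  P(1)·log₂(P(1)/Q(1)) = 0.1277·log₂(0.1277/0.3334) = -0.17680
  P(2)·log₂(P(2)/Q(2)) = 0.1292·log₂(0.1292/0.3333) = -0.17664
  P(3)·log₂(P(3)/Q(3)) = 0.7431·log₂(0.7431/0.3333) = 0.85957

D_KL(P||Q) = -0.17680 - 0.17664 + 0.85957 = 0.50613 ≈ 0.5061 bits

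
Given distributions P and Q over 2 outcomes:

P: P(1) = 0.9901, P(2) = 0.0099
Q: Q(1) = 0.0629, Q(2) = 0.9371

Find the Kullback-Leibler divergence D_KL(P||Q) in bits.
3.8721 bits

D_KL(P||Q) = Σ P(x) log₂(P(x)/Q(x))

Computing term by term:
  P(1)·log₂(P(1)/Q(1)) = 0.9901·log₂(0.9901/0.0629) = 3.93708
  P(2)·log₂(P(2)/Q(2)) = 0.0099·log₂(0.0099/0.9371) = -0.06499

D_KL(P||Q) = 3.93708 - 0.06499 = 3.87209 ≈ 3.8721 bits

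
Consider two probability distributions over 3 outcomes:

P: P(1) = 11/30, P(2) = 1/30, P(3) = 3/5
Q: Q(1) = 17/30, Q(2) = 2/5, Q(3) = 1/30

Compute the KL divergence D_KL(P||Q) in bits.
2.1522 bits

D_KL(P||Q) = Σ P(x) log₂(P(x)/Q(x))

Computing term by term:
  P(1)·log₂(P(1)/Q(1)) = (11/30)·log₂((11/30)/(17/30)) = -0.23028
  P(2)·log₂(P(2)/Q(2)) = (1/30)·log₂((1/30)/(2/5)) = -0.11950
  P(3)·log₂(P(3)/Q(3)) = (3/5)·log₂((3/5)/(1/30)) = 2.50196

D_KL(P||Q) = -0.23028 - 0.11950 + 2.50196 = 2.15218 ≈ 2.1522 bits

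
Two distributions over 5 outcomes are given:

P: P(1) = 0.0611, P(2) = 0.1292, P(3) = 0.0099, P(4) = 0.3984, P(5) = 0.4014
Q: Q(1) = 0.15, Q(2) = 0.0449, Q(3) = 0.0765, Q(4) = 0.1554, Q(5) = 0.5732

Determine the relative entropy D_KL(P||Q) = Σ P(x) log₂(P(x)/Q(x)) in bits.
0.4234 bits

D_KL(P||Q) = Σ P(x) log₂(P(x)/Q(x))

Computing term by term:
  P(1)·log₂(P(1)/Q(1)) = 0.0611·log₂(0.0611/0.15) = -0.07917
  P(2)·log₂(P(2)/Q(2)) = 0.1292·log₂(0.1292/0.0449) = 0.19701
  P(3)·log₂(P(3)/Q(3)) = 0.0099·log₂(0.0099/0.0765) = -0.02920
  P(4)·log₂(P(4)/Q(4)) = 0.3984·log₂(0.3984/0.1554) = 0.54112
  P(5)·log₂(P(5)/Q(5)) = 0.4014·log₂(0.4014/0.5732) = -0.20632

D_KL(P||Q) = -0.07917 + 0.19701 - 0.02920 + 0.54112 - 0.20632 = 0.42344 ≈ 0.4234 bits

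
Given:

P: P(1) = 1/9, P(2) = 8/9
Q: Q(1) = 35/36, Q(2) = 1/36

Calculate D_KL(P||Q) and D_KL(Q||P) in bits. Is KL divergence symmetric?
D_KL(P||Q) = 4.0967 bits, D_KL(Q||P) = 2.9035 bits. No, KL divergence is not symmetric.

D_KL(P||Q) = Σ P(x) log₂(P(x)/Q(x))

Computing term by term:
  P(1)·log₂(P(1)/Q(1)) = (1/9)·log₂((1/9)/(35/36)) = -0.34770
  P(2)·log₂(P(2)/Q(2)) = (8/9)·log₂((8/9)/(1/36)) = 4.44444

D_KL(P||Q) = -0.34770 + 4.44444 = 4.09674 ≈ 4.0967 bits

D_KL(Q||P) = Σ Q(x) log₂(Q(x)/P(x))

Computing term by term:
  Q(1)·log₂(Q(1)/P(1)) = (35/36)·log₂((35/36)/(1/9)) = 3.04236
  Q(2)·log₂(Q(2)/P(2)) = (1/36)·log₂((1/36)/(8/9)) = -0.13889

D_KL(Q||P) = 3.04236 - 0.13889 = 2.90347 ≈ 2.9035 bits

These are NOT equal (difference: 1.1932 bits). KL divergence is asymmetric: D_KL(P||Q) ≠ D_KL(Q||P) in general.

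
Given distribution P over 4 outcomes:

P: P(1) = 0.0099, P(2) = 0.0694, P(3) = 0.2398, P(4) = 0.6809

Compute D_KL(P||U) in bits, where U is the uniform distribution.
0.7954 bits

U(i) = 1/4 for all i

D_KL(P||U) = Σ P(x) log₂(P(x) / (1/4))
           = Σ P(x) log₂(P(x)) + log₂(4)
           = log₂(4) - H(P)

H(P) = -Σ P(x) log₂(P(x)):
  -P(1)·log₂(P(1)) = -(0.0099)·log₂(0.0099) = 0.06592
  -P(2)·log₂(P(2)) = -(0.0694)·log₂(0.0694) = 0.26712
  -P(3)·log₂(P(3)) = -(0.2398)·log₂(0.2398) = 0.49401
  -P(4)·log₂(P(4)) = -(0.6809)·log₂(0.6809) = 0.37755
H(P) = 0.06592 + 0.26712 + 0.49401 + 0.37755 = 1.20460 bits

log₂(4) = 2.00000 bits

D_KL(P||U) = 2.00000 - 1.20460 = 0.79540 ≈ 0.7954 bits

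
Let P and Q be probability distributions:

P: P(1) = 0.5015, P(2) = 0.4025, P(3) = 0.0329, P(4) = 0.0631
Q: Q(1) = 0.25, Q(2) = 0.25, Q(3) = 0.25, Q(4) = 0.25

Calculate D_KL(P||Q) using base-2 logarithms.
0.5586 bits

D_KL(P||Q) = Σ P(x) log₂(P(x)/Q(x))

Computing term by term:
  P(1)·log₂(P(1)/Q(1)) = 0.5015·log₂(0.5015/0.25) = 0.50367
  P(2)·log₂(P(2)/Q(2)) = 0.4025·log₂(0.4025/0.25) = 0.27654
  P(3)·log₂(P(3)/Q(3)) = 0.0329·log₂(0.0329/0.25) = -0.09626
  P(4)·log₂(P(4)/Q(4)) = 0.0631·log₂(0.0631/0.25) = -0.12533

D_KL(P||Q) = 0.50367 + 0.27654 - 0.09626 - 0.12533 = 0.55862 ≈ 0.5586 bits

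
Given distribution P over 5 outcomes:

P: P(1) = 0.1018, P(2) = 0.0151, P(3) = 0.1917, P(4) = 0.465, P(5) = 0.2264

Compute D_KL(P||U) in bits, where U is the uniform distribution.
0.4393 bits

U(i) = 1/5 for all i

D_KL(P||U) = Σ P(x) log₂(P(x) / (1/5))
           = Σ P(x) log₂(P(x)) + log₂(5)
           = log₂(5) - H(P)

H(P) = -Σ P(x) log₂(P(x)):
  -P(1)·log₂(P(1)) = -(0.1018)·log₂(0.1018) = 0.33555
  -P(2)·log₂(P(2)) = -(0.0151)·log₂(0.0151) = 0.09134
  -P(3)·log₂(P(3)) = -(0.1917)·log₂(0.1917) = 0.45684
  -P(4)·log₂(P(4)) = -(0.465)·log₂(0.465) = 0.51368
  -P(5)·log₂(P(5)) = -(0.2264)·log₂(0.2264) = 0.48519
H(P) = 0.33555 + 0.09134 + 0.45684 + 0.51368 + 0.48519 = 1.88260 bits

log₂(5) = 2.32193 bits

D_KL(P||U) = 2.32193 - 1.88260 = 0.43933 ≈ 0.4393 bits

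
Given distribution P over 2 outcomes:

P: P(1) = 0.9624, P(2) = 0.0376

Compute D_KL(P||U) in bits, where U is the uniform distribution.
0.7688 bits

U(i) = 1/2 for all i

D_KL(P||U) = Σ P(x) log₂(P(x) / (1/2))
           = Σ P(x) log₂(P(x)) + log₂(2)
           = log₂(2) - H(P)

H(P) = -Σ P(x) log₂(P(x)):
  -P(1)·log₂(P(1)) = -(0.9624)·log₂(0.9624) = 0.05321
  -P(2)·log₂(P(2)) = -(0.0376)·log₂(0.0376) = 0.17797
H(P) = 0.05321 + 0.17797 = 0.23118 bits

log₂(2) = 1.00000 bits

D_KL(P||U) = 1.00000 - 0.23118 = 0.76882 ≈ 0.7688 bits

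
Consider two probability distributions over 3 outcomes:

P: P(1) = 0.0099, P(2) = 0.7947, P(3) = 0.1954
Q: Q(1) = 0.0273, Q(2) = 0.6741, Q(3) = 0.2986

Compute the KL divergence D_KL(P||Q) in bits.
0.0547 bits

D_KL(P||Q) = Σ P(x) log₂(P(x)/Q(x))

Computing term by term:
  P(1)·log₂(P(1)/Q(1)) = 0.0099·log₂(0.0099/0.0273) = -0.01449
  P(2)·log₂(P(2)/Q(2)) = 0.7947·log₂(0.7947/0.6741) = 0.18870
  P(3)·log₂(P(3)/Q(3)) = 0.1954·log₂(0.1954/0.2986) = -0.11954

D_KL(P||Q) = -0.01449 + 0.18870 - 0.11954 = 0.05467 ≈ 0.0547 bits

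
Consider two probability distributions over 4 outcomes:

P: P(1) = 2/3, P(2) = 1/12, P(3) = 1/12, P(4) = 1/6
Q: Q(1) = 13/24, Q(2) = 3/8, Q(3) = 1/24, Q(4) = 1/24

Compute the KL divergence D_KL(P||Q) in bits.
0.4355 bits

D_KL(P||Q) = Σ P(x) log₂(P(x)/Q(x))

Computing term by term:
  P(1)·log₂(P(1)/Q(1)) = (2/3)·log₂((2/3)/(13/24)) = 0.19971
  P(2)·log₂(P(2)/Q(2)) = (1/12)·log₂((1/12)/(3/8)) = -0.18083
  P(3)·log₂(P(3)/Q(3)) = (1/12)·log₂((1/12)/(1/24)) = 0.08333
  P(4)·log₂(P(4)/Q(4)) = (1/6)·log₂((1/6)/(1/24)) = 0.33333

D_KL(P||Q) = 0.19971 - 0.18083 + 0.08333 + 0.33333 = 0.43554 ≈ 0.4355 bits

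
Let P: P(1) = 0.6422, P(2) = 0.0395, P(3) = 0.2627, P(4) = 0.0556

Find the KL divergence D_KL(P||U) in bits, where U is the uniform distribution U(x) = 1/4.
0.6671 bits

U(i) = 1/4 for all i

D_KL(P||U) = Σ P(x) log₂(P(x) / (1/4))
           = Σ P(x) log₂(P(x)) + log₂(4)
           = log₂(4) - H(P)

H(P) = -Σ P(x) log₂(P(x)):
  -P(1)·log₂(P(1)) = -(0.6422)·log₂(0.6422) = 0.41031
  -P(2)·log₂(P(2)) = -(0.0395)·log₂(0.0395) = 0.18415
  -P(3)·log₂(P(3)) = -(0.2627)·log₂(0.2627) = 0.50662
  -P(4)·log₂(P(4)) = -(0.0556)·log₂(0.0556) = 0.23178
H(P) = 0.41031 + 0.18415 + 0.50662 + 0.23178 = 1.33286 bits

log₂(4) = 2.00000 bits

D_KL(P||U) = 2.00000 - 1.33286 = 0.66714 ≈ 0.6671 bits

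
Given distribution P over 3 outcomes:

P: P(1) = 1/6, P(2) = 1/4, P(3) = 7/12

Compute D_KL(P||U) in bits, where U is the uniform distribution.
0.2005 bits

U(i) = 1/3 for all i

D_KL(P||U) = Σ P(x) log₂(P(x) / (1/3))
           = Σ P(x) log₂(P(x)) + log₂(3)
           = log₂(3) - H(P)

H(P) = -Σ P(x) log₂(P(x)):
  -P(1)·log₂(P(1)) = -(1/6)·log₂(1/6) = 0.43083
  -P(2)·log₂(P(2)) = -(1/4)·log₂(1/4) = 0.50000
  -P(3)·log₂(P(3)) = -(7/12)·log₂(7/12) = 0.45360
H(P) = 0.43083 + 0.50000 + 0.45360 = 1.38443 bits

log₂(3) = 1.58496 bits

D_KL(P||U) = 1.58496 - 1.38443 = 0.20053 ≈ 0.2005 bits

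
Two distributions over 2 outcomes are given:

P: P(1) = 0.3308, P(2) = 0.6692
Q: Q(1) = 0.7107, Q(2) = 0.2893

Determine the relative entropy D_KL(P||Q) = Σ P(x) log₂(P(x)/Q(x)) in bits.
0.4447 bits

D_KL(P||Q) = Σ P(x) log₂(P(x)/Q(x))

Computing term by term:
  P(1)·log₂(P(1)/Q(1)) = 0.3308·log₂(0.3308/0.7107) = -0.36497
  P(2)·log₂(P(2)/Q(2)) = 0.6692·log₂(0.6692/0.2893) = 0.80965

D_KL(P||Q) = -0.36497 + 0.80965 = 0.44468 ≈ 0.4447 bits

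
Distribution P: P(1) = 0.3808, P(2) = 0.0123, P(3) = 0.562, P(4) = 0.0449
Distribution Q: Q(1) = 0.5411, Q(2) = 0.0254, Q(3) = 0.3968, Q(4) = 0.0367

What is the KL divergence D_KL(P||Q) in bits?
0.0894 bits

D_KL(P||Q) = Σ P(x) log₂(P(x)/Q(x))

Computing term by term:
  P(1)·log₂(P(1)/Q(1)) = 0.3808·log₂(0.3808/0.5411) = -0.19301
  P(2)·log₂(P(2)/Q(2)) = 0.0123·log₂(0.0123/0.0254) = -0.01287
  P(3)·log₂(P(3)/Q(3)) = 0.562·log₂(0.562/0.3968) = 0.28221
  P(4)·log₂(P(4)/Q(4)) = 0.0449·log₂(0.0449/0.0367) = 0.01306

D_KL(P||Q) = -0.19301 - 0.01287 + 0.28221 + 0.01306 = 0.08939 ≈ 0.0894 bits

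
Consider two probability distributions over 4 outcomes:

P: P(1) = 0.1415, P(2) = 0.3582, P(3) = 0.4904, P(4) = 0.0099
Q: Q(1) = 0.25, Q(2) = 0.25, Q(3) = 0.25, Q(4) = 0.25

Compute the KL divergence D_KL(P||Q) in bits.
0.5002 bits

D_KL(P||Q) = Σ P(x) log₂(P(x)/Q(x))

Computing term by term:
  P(1)·log₂(P(1)/Q(1)) = 0.1415·log₂(0.1415/0.25) = -0.11619
  P(2)·log₂(P(2)/Q(2)) = 0.3582·log₂(0.3582/0.25) = 0.18585
  P(3)·log₂(P(3)/Q(3)) = 0.4904·log₂(0.4904/0.25) = 0.47668
  P(4)·log₂(P(4)/Q(4)) = 0.0099·log₂(0.0099/0.25) = -0.04612

D_KL(P||Q) = -0.11619 + 0.18585 + 0.47668 - 0.04612 = 0.50022 ≈ 0.5002 bits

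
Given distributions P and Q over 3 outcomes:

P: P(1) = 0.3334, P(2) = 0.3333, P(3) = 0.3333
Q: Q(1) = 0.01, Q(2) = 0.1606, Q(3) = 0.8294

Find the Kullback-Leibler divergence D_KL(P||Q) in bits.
1.5994 bits

D_KL(P||Q) = Σ P(x) log₂(P(x)/Q(x))

Computing term by term:
  P(1)·log₂(P(1)/Q(1)) = 0.3334·log₂(0.3334/0.01) = 1.68673
  P(2)·log₂(P(2)/Q(2)) = 0.3333·log₂(0.3333/0.1606) = 0.35108
  P(3)·log₂(P(3)/Q(3)) = 0.3333·log₂(0.3333/0.8294) = -0.43837

D_KL(P||Q) = 1.68673 + 0.35108 - 0.43837 = 1.59944 ≈ 1.5994 bits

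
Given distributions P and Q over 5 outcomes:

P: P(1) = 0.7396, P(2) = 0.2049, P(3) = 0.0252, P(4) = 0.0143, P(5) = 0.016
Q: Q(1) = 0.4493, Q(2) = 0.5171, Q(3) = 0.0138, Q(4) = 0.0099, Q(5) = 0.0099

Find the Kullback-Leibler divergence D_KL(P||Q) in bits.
0.2987 bits

D_KL(P||Q) = Σ P(x) log₂(P(x)/Q(x))

Computing term by term:
  P(1)·log₂(P(1)/Q(1)) = 0.7396·log₂(0.7396/0.4493) = 0.53182
  P(2)·log₂(P(2)/Q(2)) = 0.2049·log₂(0.2049/0.5171) = -0.27365
  P(3)·log₂(P(3)/Q(3)) = 0.0252·log₂(0.0252/0.0138) = 0.02189
  P(4)·log₂(P(4)/Q(4)) = 0.0143·log₂(0.0143/0.0099) = 0.00759
  P(5)·log₂(P(5)/Q(5)) = 0.016·log₂(0.016/0.0099) = 0.01108

D_KL(P||Q) = 0.53182 - 0.27365 + 0.02189 + 0.00759 + 0.01108 = 0.29873 ≈ 0.2987 bits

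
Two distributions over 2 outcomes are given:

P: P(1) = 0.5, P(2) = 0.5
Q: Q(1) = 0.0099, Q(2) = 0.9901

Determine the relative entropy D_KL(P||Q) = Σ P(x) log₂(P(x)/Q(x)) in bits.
2.3364 bits

D_KL(P||Q) = Σ P(x) log₂(P(x)/Q(x))

Computing term by term:
  P(1)·log₂(P(1)/Q(1)) = 0.5·log₂(0.5/0.0099) = 2.82918
  P(2)·log₂(P(2)/Q(2)) = 0.5·log₂(0.5/0.9901) = -0.49282

D_KL(P||Q) = 2.82918 - 0.49282 = 2.33636 ≈ 2.3364 bits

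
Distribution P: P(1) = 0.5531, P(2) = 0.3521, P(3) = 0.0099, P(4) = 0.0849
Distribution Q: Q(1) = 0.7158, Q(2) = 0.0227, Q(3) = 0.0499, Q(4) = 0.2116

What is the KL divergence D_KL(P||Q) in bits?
1.0519 bits

D_KL(P||Q) = Σ P(x) log₂(P(x)/Q(x))

Computing term by term:
  P(1)·log₂(P(1)/Q(1)) = 0.5531·log₂(0.5531/0.7158) = -0.20576
  P(2)·log₂(P(2)/Q(2)) = 0.3521·log₂(0.3521/0.0227) = 1.39263
  P(3)·log₂(P(3)/Q(3)) = 0.0099·log₂(0.0099/0.0499) = -0.02310
  P(4)·log₂(P(4)/Q(4)) = 0.0849·log₂(0.0849/0.2116) = -0.11186

D_KL(P||Q) = -0.20576 + 1.39263 - 0.02310 - 0.11186 = 1.05191 ≈ 1.0519 bits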